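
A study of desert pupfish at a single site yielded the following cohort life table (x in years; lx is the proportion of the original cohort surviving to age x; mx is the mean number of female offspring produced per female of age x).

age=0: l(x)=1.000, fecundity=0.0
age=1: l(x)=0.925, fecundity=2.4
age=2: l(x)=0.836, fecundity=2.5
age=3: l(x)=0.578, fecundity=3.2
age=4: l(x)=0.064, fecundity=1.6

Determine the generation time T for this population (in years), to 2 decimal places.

1.97

lx·mx: 0, 2.22, 2.09, 1.8496, 0.1024 → R0 = 6.262
x·lx·mx: 0, 2.22, 4.18, 5.5488, 0.4096 → Σ = 12.3584
T = 12.3584 / 6.262 = 1.973555… → 1.97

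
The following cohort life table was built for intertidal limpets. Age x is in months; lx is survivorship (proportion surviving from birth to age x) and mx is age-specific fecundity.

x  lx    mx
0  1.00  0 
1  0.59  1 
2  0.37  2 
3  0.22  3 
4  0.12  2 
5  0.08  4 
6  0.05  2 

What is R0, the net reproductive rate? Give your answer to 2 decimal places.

2.65

lx·mx by age: 0, 0.59, 0.74, 0.66, 0.24, 0.32, 0.1
R0 = Σ lx·mx = 2.65 → 2.65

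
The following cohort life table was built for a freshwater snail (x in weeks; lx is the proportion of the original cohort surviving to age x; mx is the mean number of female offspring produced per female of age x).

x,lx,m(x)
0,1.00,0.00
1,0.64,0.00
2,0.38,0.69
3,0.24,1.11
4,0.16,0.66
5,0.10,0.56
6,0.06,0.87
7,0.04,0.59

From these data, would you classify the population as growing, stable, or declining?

R0 = Σ lx·mx = 0 + 0 + 0.2622 + 0.2664 + 0.1056 + 0.056 + 0.0522 + 0.0236 = 0.766
R0 < 1, so the population is declining.

declining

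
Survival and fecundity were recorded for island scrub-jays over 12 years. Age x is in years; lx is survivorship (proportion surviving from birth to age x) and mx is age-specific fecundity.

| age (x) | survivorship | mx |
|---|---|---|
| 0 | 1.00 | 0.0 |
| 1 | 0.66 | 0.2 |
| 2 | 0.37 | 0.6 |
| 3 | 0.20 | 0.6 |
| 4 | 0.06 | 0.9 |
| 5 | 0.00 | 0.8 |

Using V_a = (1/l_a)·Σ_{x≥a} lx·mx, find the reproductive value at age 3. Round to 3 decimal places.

lx·mx for x ≥ 3: 0.12, 0.054, 0 → sum = 0.174
V_3 = 0.174 / l_3 = 0.174 / 0.2 = 0.87 → 0.870

0.870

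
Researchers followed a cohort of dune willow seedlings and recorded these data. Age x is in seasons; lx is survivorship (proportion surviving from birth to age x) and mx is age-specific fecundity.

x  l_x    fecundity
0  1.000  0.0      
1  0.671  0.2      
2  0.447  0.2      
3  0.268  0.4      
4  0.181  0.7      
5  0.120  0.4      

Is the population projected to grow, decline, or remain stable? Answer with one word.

declining

R0 = Σ lx·mx = 0 + 0.1342 + 0.0894 + 0.1072 + 0.1267 + 0.048 = 0.5055
R0 < 1, so the population is declining.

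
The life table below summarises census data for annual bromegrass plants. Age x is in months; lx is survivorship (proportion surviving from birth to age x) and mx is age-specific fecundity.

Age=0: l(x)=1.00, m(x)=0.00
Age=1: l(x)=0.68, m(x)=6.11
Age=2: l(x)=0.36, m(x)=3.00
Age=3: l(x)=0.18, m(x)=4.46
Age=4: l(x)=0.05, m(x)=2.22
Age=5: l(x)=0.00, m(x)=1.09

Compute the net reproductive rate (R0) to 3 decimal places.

lx·mx by age: 0, 4.1548, 1.08, 0.8028, 0.111, 0
R0 = Σ lx·mx = 6.1486 → 6.149

6.149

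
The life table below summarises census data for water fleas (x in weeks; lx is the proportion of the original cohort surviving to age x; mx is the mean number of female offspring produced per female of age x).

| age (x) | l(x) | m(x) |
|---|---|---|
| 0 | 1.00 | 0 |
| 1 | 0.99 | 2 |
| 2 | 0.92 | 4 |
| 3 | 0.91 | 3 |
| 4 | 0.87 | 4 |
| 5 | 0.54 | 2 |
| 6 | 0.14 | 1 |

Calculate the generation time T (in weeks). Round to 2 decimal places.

lx·mx: 0, 1.98, 3.68, 2.73, 3.48, 1.08, 0.14 → R0 = 13.09
x·lx·mx: 0, 1.98, 7.36, 8.19, 13.92, 5.4, 0.84 → Σ = 37.69
T = 37.69 / 13.09 = 2.879297… → 2.88

2.88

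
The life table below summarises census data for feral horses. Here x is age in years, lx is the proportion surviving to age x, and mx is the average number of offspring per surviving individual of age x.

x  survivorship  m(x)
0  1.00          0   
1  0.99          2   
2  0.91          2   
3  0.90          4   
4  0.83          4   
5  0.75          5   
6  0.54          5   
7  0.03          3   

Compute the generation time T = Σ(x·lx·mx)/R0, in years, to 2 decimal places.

3.78

lx·mx: 0, 1.98, 1.82, 3.6, 3.32, 3.75, 2.7, 0.09 → R0 = 17.26
x·lx·mx: 0, 1.98, 3.64, 10.8, 13.28, 18.75, 16.2, 0.63 → Σ = 65.28
T = 65.28 / 17.26 = 3.782155… → 3.78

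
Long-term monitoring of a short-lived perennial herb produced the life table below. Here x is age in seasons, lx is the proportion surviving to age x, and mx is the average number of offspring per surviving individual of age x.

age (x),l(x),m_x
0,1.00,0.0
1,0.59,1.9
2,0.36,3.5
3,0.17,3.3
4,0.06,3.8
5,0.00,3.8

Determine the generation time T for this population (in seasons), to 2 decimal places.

lx·mx: 0, 1.121, 1.26, 0.561, 0.228, 0 → R0 = 3.17
x·lx·mx: 0, 1.121, 2.52, 1.683, 0.912, 0 → Σ = 6.236
T = 6.236 / 3.17 = 1.967192… → 1.97

1.97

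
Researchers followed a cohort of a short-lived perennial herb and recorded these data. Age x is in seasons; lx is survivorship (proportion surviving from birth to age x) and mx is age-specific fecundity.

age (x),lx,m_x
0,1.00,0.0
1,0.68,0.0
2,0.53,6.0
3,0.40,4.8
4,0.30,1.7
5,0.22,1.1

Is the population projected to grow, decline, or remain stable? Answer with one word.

growing

R0 = Σ lx·mx = 0 + 0 + 3.18 + 1.92 + 0.51 + 0.242 = 5.852
R0 > 1, so the population is growing.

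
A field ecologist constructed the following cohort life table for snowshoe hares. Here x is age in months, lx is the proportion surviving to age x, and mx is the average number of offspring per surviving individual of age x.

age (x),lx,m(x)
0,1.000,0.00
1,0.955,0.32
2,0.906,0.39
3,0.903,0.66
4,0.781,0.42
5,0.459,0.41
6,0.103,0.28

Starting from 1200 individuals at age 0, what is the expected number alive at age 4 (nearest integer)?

937

Expected survivors = N0 · l_4 = 1200 × 0.781 = 937.2 → 937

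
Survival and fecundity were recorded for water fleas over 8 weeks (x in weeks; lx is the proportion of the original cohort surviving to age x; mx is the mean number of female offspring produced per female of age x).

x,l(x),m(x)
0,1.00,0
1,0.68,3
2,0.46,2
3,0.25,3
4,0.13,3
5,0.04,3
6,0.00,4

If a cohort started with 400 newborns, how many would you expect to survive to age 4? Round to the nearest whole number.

52

Expected survivors = N0 · l_4 = 400 × 0.13 = 52 → 52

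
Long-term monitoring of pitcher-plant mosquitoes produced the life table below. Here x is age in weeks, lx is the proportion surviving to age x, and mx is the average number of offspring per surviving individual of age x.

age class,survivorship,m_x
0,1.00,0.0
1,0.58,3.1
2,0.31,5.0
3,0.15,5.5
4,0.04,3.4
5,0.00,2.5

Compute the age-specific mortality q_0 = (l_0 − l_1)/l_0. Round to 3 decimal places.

0.420

q_0 = (l_0 − l_1) / l_0 = (1 − 0.58) / 1
     = 0.42 / 1 = 0.42 → 0.420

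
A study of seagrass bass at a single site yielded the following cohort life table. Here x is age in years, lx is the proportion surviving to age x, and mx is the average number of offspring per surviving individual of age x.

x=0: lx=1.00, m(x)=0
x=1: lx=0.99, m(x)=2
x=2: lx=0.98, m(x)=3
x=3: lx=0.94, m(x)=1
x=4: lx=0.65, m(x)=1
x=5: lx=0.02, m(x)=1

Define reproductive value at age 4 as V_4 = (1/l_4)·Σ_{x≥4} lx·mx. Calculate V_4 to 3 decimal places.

lx·mx for x ≥ 4: 0.65, 0.02 → sum = 0.67
V_4 = 0.67 / l_4 = 0.67 / 0.65 = 1.030769… → 1.031

1.031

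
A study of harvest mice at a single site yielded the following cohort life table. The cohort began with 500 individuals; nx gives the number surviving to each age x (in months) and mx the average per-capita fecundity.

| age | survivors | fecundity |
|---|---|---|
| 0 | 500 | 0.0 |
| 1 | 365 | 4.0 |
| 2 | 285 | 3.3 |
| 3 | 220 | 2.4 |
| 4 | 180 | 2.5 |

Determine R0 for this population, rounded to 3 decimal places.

6.757

lx = nx/n0 = nx/500: 1, 0.73, 0.57, 0.44, 0.36
lx·mx by age: 0, 2.92, 1.881, 1.056, 0.9
R0 = Σ lx·mx = 6.757 → 6.757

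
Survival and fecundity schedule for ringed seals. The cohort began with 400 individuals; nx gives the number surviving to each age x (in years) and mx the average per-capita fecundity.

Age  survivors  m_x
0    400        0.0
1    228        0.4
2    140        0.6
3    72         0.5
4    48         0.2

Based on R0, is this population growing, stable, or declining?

lx = nx/n0 = nx/400: 1, 0.57, 0.35, 0.18, 0.12
R0 = Σ lx·mx = 0 + 0.228 + 0.21 + 0.09 + 0.024 = 0.552
R0 < 1, so the population is declining.

declining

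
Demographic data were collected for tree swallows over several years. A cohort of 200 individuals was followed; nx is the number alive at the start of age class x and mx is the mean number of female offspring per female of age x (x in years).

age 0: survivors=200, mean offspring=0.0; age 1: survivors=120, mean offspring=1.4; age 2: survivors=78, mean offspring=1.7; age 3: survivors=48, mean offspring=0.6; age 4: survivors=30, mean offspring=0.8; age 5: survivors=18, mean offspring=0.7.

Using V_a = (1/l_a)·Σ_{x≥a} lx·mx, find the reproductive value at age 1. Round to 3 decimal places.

3.050

lx = nx/n0 = nx/200: 1, 0.6, 0.39, 0.24, 0.15, 0.09
lx·mx for x ≥ 1: 0.84, 0.663, 0.144, 0.12, 0.063 → sum = 1.83
V_1 = 1.83 / l_1 = 1.83 / 0.6 = 3.05 → 3.050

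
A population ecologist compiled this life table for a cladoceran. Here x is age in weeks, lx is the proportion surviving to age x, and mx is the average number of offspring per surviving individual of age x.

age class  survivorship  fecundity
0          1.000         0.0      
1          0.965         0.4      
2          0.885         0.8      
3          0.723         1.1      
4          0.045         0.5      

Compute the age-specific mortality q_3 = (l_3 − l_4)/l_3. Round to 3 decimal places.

0.938

q_3 = (l_3 − l_4) / l_3 = (0.723 − 0.045) / 0.723
     = 0.678 / 0.723 = 0.937759… → 0.938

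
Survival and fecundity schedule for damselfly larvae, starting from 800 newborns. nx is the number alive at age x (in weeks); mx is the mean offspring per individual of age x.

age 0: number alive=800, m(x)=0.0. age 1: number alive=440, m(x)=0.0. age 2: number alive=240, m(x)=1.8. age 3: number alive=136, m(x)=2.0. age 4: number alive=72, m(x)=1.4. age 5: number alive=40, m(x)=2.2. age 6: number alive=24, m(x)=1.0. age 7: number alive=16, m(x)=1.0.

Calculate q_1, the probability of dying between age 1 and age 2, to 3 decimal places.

lx = nx/n0 = nx/800: 1, 0.55, 0.3, 0.17, 0.09, 0.05, 0.03, 0.02
q_1 = (l_1 − l_2) / l_1 = (0.55 − 0.3) / 0.55
     = 0.25 / 0.55 = 0.454545… → 0.455

0.455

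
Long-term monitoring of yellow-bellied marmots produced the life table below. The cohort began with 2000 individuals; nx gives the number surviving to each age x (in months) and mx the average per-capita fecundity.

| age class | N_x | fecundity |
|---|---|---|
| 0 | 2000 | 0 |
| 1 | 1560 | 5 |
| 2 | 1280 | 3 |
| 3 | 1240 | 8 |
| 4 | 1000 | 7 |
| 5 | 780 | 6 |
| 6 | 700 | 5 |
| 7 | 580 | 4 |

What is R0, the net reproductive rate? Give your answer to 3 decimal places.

lx = nx/n0 = nx/2000: 1, 0.78, 0.64, 0.62, 0.5, 0.39, 0.35, 0.29
lx·mx by age: 0, 3.9, 1.92, 4.96, 3.5, 2.34, 1.75, 1.16
R0 = Σ lx·mx = 19.53 → 19.530

19.530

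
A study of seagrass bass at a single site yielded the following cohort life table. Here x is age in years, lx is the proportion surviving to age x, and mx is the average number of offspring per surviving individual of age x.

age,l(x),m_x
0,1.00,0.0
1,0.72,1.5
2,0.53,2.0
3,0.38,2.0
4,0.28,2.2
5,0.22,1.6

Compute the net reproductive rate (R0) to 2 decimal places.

lx·mx by age: 0, 1.08, 1.06, 0.76, 0.616, 0.352
R0 = Σ lx·mx = 3.868 → 3.87

3.87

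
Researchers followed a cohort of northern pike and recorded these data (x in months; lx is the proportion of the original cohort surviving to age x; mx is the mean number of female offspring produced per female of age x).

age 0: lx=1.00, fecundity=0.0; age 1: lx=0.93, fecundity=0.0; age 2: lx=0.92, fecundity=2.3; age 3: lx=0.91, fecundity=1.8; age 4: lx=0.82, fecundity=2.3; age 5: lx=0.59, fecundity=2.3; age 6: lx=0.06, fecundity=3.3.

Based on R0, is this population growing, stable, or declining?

growing

R0 = Σ lx·mx = 0 + 0 + 2.116 + 1.638 + 1.886 + 1.357 + 0.198 = 7.195
R0 > 1, so the population is growing.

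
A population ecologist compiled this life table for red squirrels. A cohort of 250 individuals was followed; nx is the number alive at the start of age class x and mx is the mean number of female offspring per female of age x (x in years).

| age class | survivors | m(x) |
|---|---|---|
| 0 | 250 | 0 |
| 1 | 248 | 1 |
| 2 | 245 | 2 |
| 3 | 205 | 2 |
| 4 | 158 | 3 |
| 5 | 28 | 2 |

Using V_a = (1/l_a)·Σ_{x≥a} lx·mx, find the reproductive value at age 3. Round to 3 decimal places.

lx = nx/n0 = nx/250: 1, 0.992, 0.98, 0.82, 0.632, 0.112
lx·mx for x ≥ 3: 1.64, 1.896, 0.224 → sum = 3.76
V_3 = 3.76 / l_3 = 3.76 / 0.82 = 4.585366… → 4.585

4.585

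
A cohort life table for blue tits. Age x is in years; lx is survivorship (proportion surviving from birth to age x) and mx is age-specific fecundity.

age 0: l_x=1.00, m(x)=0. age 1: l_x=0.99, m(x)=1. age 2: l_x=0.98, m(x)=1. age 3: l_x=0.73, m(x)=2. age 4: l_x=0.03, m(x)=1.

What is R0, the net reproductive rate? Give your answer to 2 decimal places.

3.46

lx·mx by age: 0, 0.99, 0.98, 1.46, 0.03
R0 = Σ lx·mx = 3.46 → 3.46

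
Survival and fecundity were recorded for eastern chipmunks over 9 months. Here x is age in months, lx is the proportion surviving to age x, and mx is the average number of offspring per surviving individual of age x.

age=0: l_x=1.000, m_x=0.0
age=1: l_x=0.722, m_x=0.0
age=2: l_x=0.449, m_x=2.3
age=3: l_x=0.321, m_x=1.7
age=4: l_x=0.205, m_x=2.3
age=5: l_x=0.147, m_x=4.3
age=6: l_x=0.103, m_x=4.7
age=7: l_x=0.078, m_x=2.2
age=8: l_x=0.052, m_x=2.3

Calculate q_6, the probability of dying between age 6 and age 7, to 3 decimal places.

q_6 = (l_6 − l_7) / l_6 = (0.103 − 0.078) / 0.103
     = 0.025 / 0.103 = 0.242718… → 0.243

0.243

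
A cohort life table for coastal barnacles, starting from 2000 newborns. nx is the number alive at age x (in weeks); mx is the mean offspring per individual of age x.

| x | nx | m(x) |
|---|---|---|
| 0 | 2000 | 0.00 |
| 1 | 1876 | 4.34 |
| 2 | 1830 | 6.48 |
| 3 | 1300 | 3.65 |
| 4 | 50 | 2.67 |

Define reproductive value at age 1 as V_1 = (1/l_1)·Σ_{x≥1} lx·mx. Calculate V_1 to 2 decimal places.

lx = nx/n0 = nx/2000: 1, 0.938, 0.915, 0.65, 0.025
lx·mx for x ≥ 1: 4.07092, 5.9292, 2.3725, 0.06675 → sum = 12.43937
V_1 = 12.43937 / l_1 = 12.43937 / 0.938 = 13.261588… → 13.26

13.26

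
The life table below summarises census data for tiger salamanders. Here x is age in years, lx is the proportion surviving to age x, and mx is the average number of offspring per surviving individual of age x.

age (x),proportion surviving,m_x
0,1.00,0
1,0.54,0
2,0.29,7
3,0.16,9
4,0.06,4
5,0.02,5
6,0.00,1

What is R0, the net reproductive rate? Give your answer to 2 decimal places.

3.81

lx·mx by age: 0, 0, 2.03, 1.44, 0.24, 0.1, 0
R0 = Σ lx·mx = 3.81 → 3.81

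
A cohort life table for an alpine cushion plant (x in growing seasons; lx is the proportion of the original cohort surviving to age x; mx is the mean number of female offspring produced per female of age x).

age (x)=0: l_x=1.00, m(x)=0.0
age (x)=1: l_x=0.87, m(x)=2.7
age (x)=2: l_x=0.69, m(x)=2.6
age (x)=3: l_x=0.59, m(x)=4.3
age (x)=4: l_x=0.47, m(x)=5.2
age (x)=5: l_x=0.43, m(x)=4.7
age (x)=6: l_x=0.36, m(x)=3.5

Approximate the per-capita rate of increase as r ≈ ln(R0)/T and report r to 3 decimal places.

0.762

R0 = Σ lx·mx = 0 + 2.349 + 1.794 + 2.537 + 2.444 + 2.021 + 1.26 = 12.405
Σ x·lx·mx = 40.989; T = 40.989/12.405 = 3.30423…
r ≈ ln(R0)/T = ln(12.405)/3.30423… = 0.76208… → 0.762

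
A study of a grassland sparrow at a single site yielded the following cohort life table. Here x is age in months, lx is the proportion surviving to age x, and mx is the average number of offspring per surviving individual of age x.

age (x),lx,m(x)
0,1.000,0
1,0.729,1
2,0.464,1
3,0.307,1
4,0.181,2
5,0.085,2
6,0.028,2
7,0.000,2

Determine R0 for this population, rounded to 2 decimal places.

lx·mx by age: 0, 0.729, 0.464, 0.307, 0.362, 0.17, 0.056, 0
R0 = Σ lx·mx = 2.088 → 2.09

2.09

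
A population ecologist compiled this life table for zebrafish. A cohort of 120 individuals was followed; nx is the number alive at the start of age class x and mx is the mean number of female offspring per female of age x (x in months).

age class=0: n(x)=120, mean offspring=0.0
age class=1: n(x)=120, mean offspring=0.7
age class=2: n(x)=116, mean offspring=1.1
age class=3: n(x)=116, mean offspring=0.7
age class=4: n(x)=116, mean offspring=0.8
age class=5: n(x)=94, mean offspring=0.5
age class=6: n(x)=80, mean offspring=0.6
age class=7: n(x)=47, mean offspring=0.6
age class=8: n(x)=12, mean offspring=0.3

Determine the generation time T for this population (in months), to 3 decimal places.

3.324

lx = nx/n0 = nx/120: 1, 1, 0.96667…, 0.96667…, 0.96667…, 0.78333…, 0.66667…, 0.39167…, 0.1
lx·mx: 0, 0.7, 1.063333…, 0.676667…, 0.773333…, 0.391667…, 0.4…, 0.235…, 0.03 → R0 = 4.27…
x·lx·mx: 0, 0.7, 2.126667…, 2.03…, 3.093333…, 1.958333…, 2.4…, 1.645…, 0.24 → Σ = 14.193333…
T = 14.193333… / 4.27… = 3.323966… → 3.324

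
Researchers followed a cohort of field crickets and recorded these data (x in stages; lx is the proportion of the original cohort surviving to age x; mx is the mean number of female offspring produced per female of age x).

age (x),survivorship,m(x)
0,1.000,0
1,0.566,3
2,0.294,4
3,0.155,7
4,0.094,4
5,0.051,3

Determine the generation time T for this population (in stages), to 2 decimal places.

lx·mx: 0, 1.698, 1.176, 1.085, 0.376, 0.153 → R0 = 4.488
x·lx·mx: 0, 1.698, 2.352, 3.255, 1.504, 0.765 → Σ = 9.574
T = 9.574 / 4.488 = 2.133244… → 2.13

2.13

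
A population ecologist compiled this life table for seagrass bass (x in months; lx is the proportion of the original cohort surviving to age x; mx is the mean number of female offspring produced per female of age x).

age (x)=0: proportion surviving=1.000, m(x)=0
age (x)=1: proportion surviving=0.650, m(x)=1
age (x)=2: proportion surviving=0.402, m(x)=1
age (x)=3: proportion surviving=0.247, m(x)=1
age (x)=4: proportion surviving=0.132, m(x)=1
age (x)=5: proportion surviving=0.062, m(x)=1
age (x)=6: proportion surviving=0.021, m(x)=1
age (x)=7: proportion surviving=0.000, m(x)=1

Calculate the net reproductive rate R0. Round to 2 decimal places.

1.51

lx·mx by age: 0, 0.65, 0.402, 0.247, 0.132, 0.062, 0.021, 0
R0 = Σ lx·mx = 1.514 → 1.51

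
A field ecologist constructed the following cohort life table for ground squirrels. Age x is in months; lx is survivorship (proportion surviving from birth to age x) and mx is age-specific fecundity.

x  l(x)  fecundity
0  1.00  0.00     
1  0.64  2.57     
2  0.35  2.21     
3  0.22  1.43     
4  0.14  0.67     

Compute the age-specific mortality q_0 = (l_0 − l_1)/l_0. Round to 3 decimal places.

q_0 = (l_0 − l_1) / l_0 = (1 − 0.64) / 1
     = 0.36 / 1 = 0.36 → 0.360

0.360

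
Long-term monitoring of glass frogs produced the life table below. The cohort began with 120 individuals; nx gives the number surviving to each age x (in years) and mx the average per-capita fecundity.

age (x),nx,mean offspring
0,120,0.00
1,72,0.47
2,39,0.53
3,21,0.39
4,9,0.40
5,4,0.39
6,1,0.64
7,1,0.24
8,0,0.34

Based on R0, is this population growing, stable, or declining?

declining

lx = nx/n0 = nx/120: 1, 0.6, 0.325, 0.175, 0.075, 0.03333…, 0.00833…, 0.00833…, 0
R0 = Σ lx·mx = 0 + 0.282 + 0.17225 + 0.06825 + 0.03 + 0.013… + 0.005333… + 0.002… + 0 = 0.572833…
R0 < 1, so the population is declining.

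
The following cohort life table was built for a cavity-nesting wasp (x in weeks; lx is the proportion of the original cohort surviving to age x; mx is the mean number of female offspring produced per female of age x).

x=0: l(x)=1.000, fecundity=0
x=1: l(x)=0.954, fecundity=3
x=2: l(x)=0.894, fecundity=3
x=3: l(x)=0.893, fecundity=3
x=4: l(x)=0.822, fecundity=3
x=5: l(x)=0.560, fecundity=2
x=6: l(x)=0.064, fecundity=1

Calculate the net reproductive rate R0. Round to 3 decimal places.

11.873

lx·mx by age: 0, 2.862, 2.682, 2.679, 2.466, 1.12, 0.064
R0 = Σ lx·mx = 11.873 → 11.873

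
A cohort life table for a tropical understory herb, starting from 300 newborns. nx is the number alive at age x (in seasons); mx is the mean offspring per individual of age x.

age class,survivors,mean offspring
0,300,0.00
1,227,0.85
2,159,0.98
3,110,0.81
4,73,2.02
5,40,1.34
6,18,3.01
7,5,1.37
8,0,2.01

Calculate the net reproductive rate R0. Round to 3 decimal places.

lx = nx/n0 = nx/300: 1, 0.75667…, 0.53, 0.36667…, 0.24333…, 0.13333…, 0.06, 0.01667…, 0
lx·mx by age: 0, 0.643167…, 0.5194, 0.297…, 0.491533…, 0.178667…, 0.1806, 0.022833…, 0
R0 = Σ lx·mx = 2.3332… → 2.333

2.333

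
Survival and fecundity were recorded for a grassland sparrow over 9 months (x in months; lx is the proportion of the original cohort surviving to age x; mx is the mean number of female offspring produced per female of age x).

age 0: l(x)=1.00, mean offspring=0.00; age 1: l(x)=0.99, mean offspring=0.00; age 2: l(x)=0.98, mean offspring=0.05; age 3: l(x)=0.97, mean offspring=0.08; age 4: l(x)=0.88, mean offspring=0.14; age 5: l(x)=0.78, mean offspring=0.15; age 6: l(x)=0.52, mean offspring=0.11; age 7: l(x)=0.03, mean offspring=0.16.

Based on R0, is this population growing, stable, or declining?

R0 = Σ lx·mx = 0 + 0 + 0.049 + 0.0776 + 0.1232 + 0.117 + 0.0572 + 0.0048 = 0.4288
R0 < 1, so the population is declining.

declining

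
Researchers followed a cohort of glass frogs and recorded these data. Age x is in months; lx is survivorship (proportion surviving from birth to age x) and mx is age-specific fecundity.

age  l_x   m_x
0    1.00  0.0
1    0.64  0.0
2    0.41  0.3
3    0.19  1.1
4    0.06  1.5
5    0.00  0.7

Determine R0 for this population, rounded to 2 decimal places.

lx·mx by age: 0, 0, 0.123, 0.209, 0.09, 0
R0 = Σ lx·mx = 0.422 → 0.42

0.42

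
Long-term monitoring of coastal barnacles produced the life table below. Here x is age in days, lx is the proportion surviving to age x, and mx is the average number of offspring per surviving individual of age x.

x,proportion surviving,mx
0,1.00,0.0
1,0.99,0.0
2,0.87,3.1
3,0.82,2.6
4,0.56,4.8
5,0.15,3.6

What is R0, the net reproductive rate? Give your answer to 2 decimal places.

lx·mx by age: 0, 0, 2.697, 2.132, 2.688, 0.54
R0 = Σ lx·mx = 8.057 → 8.06

8.06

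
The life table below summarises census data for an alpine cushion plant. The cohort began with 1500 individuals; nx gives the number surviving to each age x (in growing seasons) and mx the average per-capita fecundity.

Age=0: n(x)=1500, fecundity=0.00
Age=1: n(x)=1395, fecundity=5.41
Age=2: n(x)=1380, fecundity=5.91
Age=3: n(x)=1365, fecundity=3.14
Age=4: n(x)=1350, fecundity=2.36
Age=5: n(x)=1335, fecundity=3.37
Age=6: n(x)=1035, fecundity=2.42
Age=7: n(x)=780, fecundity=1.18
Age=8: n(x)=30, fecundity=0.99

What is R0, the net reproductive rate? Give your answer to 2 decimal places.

20.75

lx = nx/n0 = nx/1500: 1, 0.93, 0.92, 0.91, 0.9, 0.89, 0.69, 0.52, 0.02
lx·mx by age: 0, 5.0313, 5.4372, 2.8574, 2.124, 2.9993, 1.6698, 0.6136, 0.0198
R0 = Σ lx·mx = 20.7524 → 20.75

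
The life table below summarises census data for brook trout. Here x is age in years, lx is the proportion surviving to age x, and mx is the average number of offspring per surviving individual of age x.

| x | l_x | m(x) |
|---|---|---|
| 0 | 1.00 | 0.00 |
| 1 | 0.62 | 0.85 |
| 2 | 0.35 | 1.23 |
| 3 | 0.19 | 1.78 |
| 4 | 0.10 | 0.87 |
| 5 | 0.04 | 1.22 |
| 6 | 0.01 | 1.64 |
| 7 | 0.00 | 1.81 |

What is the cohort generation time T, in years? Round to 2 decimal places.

lx·mx: 0, 0.527, 0.4305, 0.3382, 0.087, 0.0488, 0.0164, 0 → R0 = 1.4479
x·lx·mx: 0, 0.527, 0.861, 1.0146, 0.348, 0.244, 0.0984, 0 → Σ = 3.093
T = 3.093 / 1.4479 = 2.136197… → 2.14

2.14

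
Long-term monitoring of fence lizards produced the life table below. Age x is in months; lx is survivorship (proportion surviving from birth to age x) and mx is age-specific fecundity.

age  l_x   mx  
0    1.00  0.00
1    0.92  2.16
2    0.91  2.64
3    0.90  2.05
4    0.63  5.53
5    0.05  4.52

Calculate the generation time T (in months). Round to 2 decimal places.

lx·mx: 0, 1.9872, 2.4024, 1.845, 3.4839, 0.226 → R0 = 9.9445
x·lx·mx: 0, 1.9872, 4.8048, 5.535, 13.9356, 1.13 → Σ = 27.3926
T = 27.3926 / 9.9445 = 2.754548… → 2.75

2.75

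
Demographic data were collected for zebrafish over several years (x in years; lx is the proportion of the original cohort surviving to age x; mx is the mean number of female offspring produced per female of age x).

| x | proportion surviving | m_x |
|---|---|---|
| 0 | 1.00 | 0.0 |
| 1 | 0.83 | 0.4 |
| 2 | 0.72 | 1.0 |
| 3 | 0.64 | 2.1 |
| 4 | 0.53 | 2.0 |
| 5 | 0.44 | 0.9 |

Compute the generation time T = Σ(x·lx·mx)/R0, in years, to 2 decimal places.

3.12

lx·mx: 0, 0.332, 0.72, 1.344, 1.06, 0.396 → R0 = 3.852
x·lx·mx: 0, 0.332, 1.44, 4.032, 4.24, 1.98 → Σ = 12.024
T = 12.024 / 3.852 = 3.121495… → 3.12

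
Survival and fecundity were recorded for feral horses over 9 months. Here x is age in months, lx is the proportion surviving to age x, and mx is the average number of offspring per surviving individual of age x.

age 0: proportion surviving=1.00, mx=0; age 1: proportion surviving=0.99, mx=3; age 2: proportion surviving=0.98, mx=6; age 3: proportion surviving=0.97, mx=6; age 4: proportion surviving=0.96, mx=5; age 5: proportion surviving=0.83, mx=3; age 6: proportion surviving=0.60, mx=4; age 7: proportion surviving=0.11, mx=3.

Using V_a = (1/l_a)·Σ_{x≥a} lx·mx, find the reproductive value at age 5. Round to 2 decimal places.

lx·mx for x ≥ 5: 2.49, 2.4, 0.33 → sum = 5.22
V_5 = 5.22 / l_5 = 5.22 / 0.83 = 6.289157… → 6.29

6.29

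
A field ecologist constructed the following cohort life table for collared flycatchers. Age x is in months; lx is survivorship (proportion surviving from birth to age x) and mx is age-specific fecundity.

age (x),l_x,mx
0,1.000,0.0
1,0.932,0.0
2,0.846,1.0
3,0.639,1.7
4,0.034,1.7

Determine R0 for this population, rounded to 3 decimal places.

lx·mx by age: 0, 0, 0.846, 1.0863, 0.0578
R0 = Σ lx·mx = 1.9901 → 1.990

1.990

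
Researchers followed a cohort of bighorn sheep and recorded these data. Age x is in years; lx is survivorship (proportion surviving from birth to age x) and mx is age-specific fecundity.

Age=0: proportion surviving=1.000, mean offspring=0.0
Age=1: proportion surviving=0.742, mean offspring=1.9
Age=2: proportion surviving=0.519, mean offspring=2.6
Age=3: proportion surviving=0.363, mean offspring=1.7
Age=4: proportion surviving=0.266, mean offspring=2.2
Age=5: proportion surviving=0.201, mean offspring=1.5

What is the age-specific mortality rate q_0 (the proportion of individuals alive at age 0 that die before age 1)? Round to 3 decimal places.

q_0 = (l_0 − l_1) / l_0 = (1 − 0.742) / 1
     = 0.258 / 1 = 0.258 → 0.258

0.258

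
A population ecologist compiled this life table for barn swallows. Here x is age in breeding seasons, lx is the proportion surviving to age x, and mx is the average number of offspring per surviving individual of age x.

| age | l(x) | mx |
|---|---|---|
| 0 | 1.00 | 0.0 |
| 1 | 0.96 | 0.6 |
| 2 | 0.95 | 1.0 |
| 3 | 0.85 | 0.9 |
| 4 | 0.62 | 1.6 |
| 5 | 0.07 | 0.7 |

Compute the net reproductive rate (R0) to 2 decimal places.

3.33

lx·mx by age: 0, 0.576, 0.95, 0.765, 0.992, 0.049
R0 = Σ lx·mx = 3.332 → 3.33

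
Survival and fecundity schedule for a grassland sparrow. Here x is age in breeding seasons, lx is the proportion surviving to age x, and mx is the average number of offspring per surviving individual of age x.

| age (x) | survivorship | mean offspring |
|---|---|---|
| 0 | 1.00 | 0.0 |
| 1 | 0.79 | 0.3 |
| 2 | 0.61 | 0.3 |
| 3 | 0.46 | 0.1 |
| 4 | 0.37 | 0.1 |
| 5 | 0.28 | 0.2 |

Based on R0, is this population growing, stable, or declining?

declining

R0 = Σ lx·mx = 0 + 0.237 + 0.183 + 0.046 + 0.037 + 0.056 = 0.559
R0 < 1, so the population is declining.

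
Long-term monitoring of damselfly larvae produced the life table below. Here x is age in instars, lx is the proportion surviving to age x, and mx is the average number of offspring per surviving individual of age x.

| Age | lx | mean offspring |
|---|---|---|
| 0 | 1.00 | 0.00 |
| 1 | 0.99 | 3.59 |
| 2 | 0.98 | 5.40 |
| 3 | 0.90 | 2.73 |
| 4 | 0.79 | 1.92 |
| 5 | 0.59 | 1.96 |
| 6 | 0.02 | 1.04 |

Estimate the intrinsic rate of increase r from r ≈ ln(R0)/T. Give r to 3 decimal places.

R0 = Σ lx·mx = 0 + 3.5541 + 5.292 + 2.457 + 1.5168 + 1.1564 + 0.0208 = 13.9971
Σ x·lx·mx = 33.4831; T = 33.4831/13.9971 = 2.39215…
r ≈ ln(R0)/T = ln(13.9971)/2.39215… = 1.10313… → 1.103

1.103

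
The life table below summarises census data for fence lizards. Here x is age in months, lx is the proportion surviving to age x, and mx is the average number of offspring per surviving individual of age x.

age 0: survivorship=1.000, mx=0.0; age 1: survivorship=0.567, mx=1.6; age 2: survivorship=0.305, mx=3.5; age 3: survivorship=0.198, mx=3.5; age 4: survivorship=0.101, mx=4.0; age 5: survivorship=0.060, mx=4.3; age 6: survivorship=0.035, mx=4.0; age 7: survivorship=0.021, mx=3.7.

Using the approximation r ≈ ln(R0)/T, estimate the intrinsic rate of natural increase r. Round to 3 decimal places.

0.477

R0 = Σ lx·mx = 0 + 0.9072 + 1.0675 + 0.693 + 0.404 + 0.258 + 0.14 + 0.0777 = 3.5474
Σ x·lx·mx = 9.4111; T = 9.4111/3.5474 = 2.65296…
r ≈ ln(R0)/T = ln(3.5474)/2.65296… = 0.47728… → 0.477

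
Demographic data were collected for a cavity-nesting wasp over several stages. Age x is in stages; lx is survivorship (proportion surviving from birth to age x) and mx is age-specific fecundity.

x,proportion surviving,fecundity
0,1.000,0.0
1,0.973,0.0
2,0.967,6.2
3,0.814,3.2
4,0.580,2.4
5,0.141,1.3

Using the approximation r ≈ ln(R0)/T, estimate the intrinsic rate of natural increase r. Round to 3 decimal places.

0.898

R0 = Σ lx·mx = 0 + 0 + 5.9954 + 2.6048 + 1.392 + 0.1833 = 10.1755
Σ x·lx·mx = 26.2897; T = 26.2897/10.1755 = 2.58363…
r ≈ ln(R0)/T = ln(10.1755)/2.58363… = 0.89796… → 0.898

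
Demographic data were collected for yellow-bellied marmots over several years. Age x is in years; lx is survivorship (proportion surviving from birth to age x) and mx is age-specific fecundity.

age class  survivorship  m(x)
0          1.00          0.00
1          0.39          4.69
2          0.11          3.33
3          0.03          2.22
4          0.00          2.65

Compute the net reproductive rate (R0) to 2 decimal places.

lx·mx by age: 0, 1.8291, 0.3663, 0.0666, 0
R0 = Σ lx·mx = 2.262 → 2.26

2.26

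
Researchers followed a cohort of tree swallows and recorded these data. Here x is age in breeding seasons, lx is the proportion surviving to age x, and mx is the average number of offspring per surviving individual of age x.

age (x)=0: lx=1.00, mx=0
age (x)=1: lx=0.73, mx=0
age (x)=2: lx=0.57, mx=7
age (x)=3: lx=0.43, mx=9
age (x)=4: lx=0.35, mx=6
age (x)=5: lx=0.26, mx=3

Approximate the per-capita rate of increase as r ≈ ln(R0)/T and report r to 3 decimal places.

R0 = Σ lx·mx = 0 + 0 + 3.99 + 3.87 + 2.1 + 0.78 = 10.74
Σ x·lx·mx = 31.89; T = 31.89/10.74 = 2.96927…
r ≈ ln(R0)/T = ln(10.74)/2.96927… = 0.79951… → 0.800

0.800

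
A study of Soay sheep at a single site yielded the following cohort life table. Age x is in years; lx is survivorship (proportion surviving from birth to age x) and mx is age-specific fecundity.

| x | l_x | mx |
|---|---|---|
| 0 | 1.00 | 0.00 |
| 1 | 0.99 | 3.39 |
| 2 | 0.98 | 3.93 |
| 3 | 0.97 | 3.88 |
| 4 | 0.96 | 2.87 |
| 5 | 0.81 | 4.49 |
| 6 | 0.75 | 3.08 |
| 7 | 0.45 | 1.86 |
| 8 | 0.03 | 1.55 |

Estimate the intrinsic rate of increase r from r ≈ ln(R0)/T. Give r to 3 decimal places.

R0 = Σ lx·mx = 0 + 3.3561 + 3.8514 + 3.7636 + 2.7552 + 3.6369 + 2.31 + 0.837 + 0.0465 = 20.5567
Σ x·lx·mx = 71.646; T = 71.646/20.5567 = 3.48529…
r ≈ ln(R0)/T = ln(20.5567)/3.48529… = 0.86741… → 0.867

0.867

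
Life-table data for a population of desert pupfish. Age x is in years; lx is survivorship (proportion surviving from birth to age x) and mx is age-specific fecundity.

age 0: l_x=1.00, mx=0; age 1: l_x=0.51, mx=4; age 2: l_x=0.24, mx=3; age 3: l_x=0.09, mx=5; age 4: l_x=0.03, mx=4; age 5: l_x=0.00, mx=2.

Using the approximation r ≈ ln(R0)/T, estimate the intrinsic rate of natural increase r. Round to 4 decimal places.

0.7544

R0 = Σ lx·mx = 0 + 2.04 + 0.72 + 0.45 + 0.12 + 0 = 3.33
Σ x·lx·mx = 5.31; T = 5.31/3.33 = 1.59459…
r ≈ ln(R0)/T = ln(3.33)/1.59459… = 0.754406… → 0.7544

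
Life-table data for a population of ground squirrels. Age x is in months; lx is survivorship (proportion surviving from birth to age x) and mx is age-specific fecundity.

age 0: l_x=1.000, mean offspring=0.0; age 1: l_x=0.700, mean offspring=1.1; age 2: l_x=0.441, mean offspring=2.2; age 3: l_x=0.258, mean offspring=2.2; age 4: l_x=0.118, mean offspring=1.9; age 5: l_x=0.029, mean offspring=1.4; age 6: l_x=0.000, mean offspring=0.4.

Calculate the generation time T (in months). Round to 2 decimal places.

2.14

lx·mx: 0, 0.77, 0.9702, 0.5676, 0.2242, 0.0406, 0 → R0 = 2.5726
x·lx·mx: 0, 0.77, 1.9404, 1.7028, 0.8968, 0.203, 0 → Σ = 5.513
T = 5.513 / 2.5726 = 2.142968… → 2.14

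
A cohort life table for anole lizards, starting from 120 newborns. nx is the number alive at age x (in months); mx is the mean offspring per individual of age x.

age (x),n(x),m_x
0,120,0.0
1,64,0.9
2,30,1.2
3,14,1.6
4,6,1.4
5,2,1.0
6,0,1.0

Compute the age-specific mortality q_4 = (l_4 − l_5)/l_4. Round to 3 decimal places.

lx = nx/n0 = nx/120: 1, 0.53333…, 0.25, 0.11667…, 0.05, 0.01667…, 0
q_4 = (l_4 − l_5) / l_4 = (0.05 − 0.016667…) / 0.05
     = 0.033333… / 0.05 = 0.666667… → 0.667

0.667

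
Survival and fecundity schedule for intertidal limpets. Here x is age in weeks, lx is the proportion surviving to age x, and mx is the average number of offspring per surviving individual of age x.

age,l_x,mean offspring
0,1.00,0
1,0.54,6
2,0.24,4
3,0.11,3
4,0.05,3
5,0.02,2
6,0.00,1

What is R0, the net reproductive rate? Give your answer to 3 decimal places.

4.720

lx·mx by age: 0, 3.24, 0.96, 0.33, 0.15, 0.04, 0
R0 = Σ lx·mx = 4.72 → 4.720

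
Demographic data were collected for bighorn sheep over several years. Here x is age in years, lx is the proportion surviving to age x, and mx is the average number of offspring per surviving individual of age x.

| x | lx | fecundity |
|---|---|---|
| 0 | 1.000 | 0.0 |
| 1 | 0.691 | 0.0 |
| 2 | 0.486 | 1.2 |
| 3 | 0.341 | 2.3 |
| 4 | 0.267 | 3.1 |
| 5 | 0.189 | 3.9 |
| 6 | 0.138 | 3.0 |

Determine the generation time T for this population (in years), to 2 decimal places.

3.88

lx·mx: 0, 0, 0.5832, 0.7843, 0.8277, 0.7371, 0.414 → R0 = 3.3463
x·lx·mx: 0, 0, 1.1664, 2.3529, 3.3108, 3.6855, 2.484 → Σ = 12.9996
T = 12.9996 / 3.3463 = 3.884768… → 3.88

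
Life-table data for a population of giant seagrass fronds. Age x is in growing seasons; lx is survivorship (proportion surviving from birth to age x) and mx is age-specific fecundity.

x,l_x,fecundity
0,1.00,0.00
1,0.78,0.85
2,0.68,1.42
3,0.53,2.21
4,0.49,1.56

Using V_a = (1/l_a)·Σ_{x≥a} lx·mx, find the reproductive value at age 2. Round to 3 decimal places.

4.267

lx·mx for x ≥ 2: 0.9656, 1.1713, 0.7644 → sum = 2.9013
V_2 = 2.9013 / l_2 = 2.9013 / 0.68 = 4.266618… → 4.267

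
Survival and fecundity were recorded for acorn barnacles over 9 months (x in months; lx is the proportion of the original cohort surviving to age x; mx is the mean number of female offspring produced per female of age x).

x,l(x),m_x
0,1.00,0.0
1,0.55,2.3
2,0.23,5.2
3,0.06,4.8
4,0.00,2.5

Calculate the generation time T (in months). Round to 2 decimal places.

lx·mx: 0, 1.265, 1.196, 0.288, 0 → R0 = 2.749
x·lx·mx: 0, 1.265, 2.392, 0.864, 0 → Σ = 4.521
T = 4.521 / 2.749 = 1.644598… → 1.64

1.64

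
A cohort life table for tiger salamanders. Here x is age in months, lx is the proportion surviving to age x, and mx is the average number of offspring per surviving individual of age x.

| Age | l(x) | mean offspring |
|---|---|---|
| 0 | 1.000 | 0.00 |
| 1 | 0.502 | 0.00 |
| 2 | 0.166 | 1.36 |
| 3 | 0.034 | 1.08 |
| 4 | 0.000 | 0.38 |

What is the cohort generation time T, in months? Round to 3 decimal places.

2.140

lx·mx: 0, 0, 0.22576, 0.03672, 0 → R0 = 0.26248
x·lx·mx: 0, 0, 0.45152, 0.11016, 0 → Σ = 0.56168
T = 0.56168 / 0.26248 = 2.139896… → 2.140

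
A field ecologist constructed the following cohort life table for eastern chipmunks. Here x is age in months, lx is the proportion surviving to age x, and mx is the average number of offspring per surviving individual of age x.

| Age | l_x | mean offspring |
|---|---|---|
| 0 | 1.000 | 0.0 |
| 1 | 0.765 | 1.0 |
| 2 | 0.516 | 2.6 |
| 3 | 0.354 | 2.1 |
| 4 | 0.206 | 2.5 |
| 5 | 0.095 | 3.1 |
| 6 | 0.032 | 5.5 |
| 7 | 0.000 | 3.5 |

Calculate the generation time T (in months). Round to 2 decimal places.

2.68

lx·mx: 0, 0.765, 1.3416, 0.7434, 0.515, 0.2945, 0.176, 0 → R0 = 3.8355
x·lx·mx: 0, 0.765, 2.6832, 2.2302, 2.06, 1.4725, 1.056, 0 → Σ = 10.2669
T = 10.2669 / 3.8355 = 2.676809… → 2.68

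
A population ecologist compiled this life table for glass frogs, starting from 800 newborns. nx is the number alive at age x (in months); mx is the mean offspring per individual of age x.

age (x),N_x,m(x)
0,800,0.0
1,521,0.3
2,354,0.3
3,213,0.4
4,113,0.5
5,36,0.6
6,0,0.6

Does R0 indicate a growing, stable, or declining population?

declining

lx = nx/n0 = nx/800: 1, 0.65125, 0.4425, 0.26625, 0.14125, 0.045, 0
R0 = Σ lx·mx = 0 + 0.195375 + 0.13275 + 0.1065 + 0.070625 + 0.027 + 0 = 0.53225
R0 < 1, so the population is declining.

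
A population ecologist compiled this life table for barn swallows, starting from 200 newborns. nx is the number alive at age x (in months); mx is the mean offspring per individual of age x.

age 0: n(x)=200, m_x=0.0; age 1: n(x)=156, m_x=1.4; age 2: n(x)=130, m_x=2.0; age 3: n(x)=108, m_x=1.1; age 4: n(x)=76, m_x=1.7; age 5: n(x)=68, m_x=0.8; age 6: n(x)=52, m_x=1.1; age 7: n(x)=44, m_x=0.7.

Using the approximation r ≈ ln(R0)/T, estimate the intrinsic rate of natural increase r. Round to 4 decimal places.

0.5225

lx = nx/n0 = nx/200: 1, 0.78, 0.65, 0.54, 0.38, 0.34, 0.26, 0.22
R0 = Σ lx·mx = 0 + 1.092 + 1.3 + 0.594 + 0.646 + 0.272 + 0.286 + 0.154 = 4.344
Σ x·lx·mx = 12.212; T = 12.212/4.344 = 2.81123…
r ≈ ln(R0)/T = ln(4.344)/2.81123… = 0.522474… → 0.5225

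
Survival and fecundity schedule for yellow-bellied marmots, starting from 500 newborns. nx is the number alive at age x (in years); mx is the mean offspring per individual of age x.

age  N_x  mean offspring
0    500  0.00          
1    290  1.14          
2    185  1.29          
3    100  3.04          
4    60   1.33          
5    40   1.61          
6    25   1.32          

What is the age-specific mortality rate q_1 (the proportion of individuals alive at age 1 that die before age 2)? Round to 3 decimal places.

0.362

lx = nx/n0 = nx/500: 1, 0.58, 0.37, 0.2, 0.12, 0.08, 0.05
q_1 = (l_1 − l_2) / l_1 = (0.58 − 0.37) / 0.58
     = 0.21 / 0.58 = 0.362069… → 0.362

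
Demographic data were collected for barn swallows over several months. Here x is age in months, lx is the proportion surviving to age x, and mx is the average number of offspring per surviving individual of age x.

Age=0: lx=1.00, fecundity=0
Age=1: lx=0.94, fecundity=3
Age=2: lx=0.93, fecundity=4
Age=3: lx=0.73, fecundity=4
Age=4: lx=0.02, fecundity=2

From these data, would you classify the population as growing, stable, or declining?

growing

R0 = Σ lx·mx = 0 + 2.82 + 3.72 + 2.92 + 0.04 = 9.5
R0 > 1, so the population is growing.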